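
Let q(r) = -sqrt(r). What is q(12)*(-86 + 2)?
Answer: 168*sqrt(3) ≈ 290.98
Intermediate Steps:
q(12)*(-86 + 2) = (-sqrt(12))*(-86 + 2) = -2*sqrt(3)*(-84) = 168*sqrt(3)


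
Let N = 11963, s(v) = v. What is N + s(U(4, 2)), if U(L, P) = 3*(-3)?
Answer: 11954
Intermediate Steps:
U(L, P) = -9
N + s(U(4, 2)) = 11963 - 9 = 11954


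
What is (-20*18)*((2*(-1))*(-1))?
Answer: -720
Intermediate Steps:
(-20*18)*((2*(-1))*(-1)) = -(-720)*(-1) = -360*2 = -720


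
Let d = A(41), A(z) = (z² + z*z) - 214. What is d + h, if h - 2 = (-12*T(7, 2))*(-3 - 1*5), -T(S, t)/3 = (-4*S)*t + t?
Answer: 18702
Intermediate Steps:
T(S, t) = -3*t + 12*S*t (T(S, t) = -3*((-4*S)*t + t) = -3*(-4*S*t + t) = -3*(t - 4*S*t) = -3*t + 12*S*t)
A(z) = -214 + 2*z² (A(z) = (z² + z²) - 214 = 2*z² - 214 = -214 + 2*z²)
h = 15554 (h = 2 + (-36*2*(-1 + 4*7))*(-3 - 1*5) = 2 + (-36*2*(-1 + 28))*(-3 - 5) = 2 - 36*2*27*(-8) = 2 - 12*162*(-8) = 2 - 1944*(-8) = 2 + 15552 = 15554)
d = 3148 (d = -214 + 2*41² = -214 + 2*1681 = -214 + 3362 = 3148)
d + h = 3148 + 15554 = 18702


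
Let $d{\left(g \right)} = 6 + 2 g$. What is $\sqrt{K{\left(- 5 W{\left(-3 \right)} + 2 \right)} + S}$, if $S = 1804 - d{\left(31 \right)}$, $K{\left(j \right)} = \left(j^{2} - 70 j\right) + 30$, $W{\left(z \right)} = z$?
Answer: $\sqrt{865} \approx 29.411$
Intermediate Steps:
$K{\left(j \right)} = 30 + j^{2} - 70 j$
$S = 1736$ ($S = 1804 - \left(6 + 2 \cdot 31\right) = 1804 - \left(6 + 62\right) = 1804 - 68 = 1736$)
$\sqrt{K{\left(- 5 W{\left(-3 \right)} + 2 \right)} + S} = \sqrt{\left(30 + \left(\left(-5\right) \left(-3\right) + 2\right)^{2} - 70 \left(\left(-5\right) \left(-3\right) + 2\right)\right) + 1736} = \sqrt{\left(30 + \left(15 + 2\right)^{2} - 70 \left(15 + 2\right)\right) + 1736} = \sqrt{\left(30 + 17^{2} - 1190\right) + 1736} = \sqrt{\left(30 + 289 - 1190\right) + 1736} = \sqrt{-871 + 1736} = \sqrt{865}$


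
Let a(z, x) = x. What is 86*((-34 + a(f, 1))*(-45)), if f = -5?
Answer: 127710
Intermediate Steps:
86*((-34 + a(f, 1))*(-45)) = 86*((-34 + 1)*(-45)) = 86*(-33*(-45)) = 86*1485 = 127710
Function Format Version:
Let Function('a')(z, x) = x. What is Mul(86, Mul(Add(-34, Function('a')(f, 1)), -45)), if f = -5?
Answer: 127710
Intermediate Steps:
Mul(86, Mul(Add(-34, Function('a')(f, 1)), -45)) = Mul(86, Mul(Add(-34, 1), -45)) = Mul(86, Mul(-33, -45)) = Mul(86, 1485) = 127710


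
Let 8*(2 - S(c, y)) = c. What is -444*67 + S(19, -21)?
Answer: -237987/8 ≈ -29748.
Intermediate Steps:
S(c, y) = 2 - c/8
-444*67 + S(19, -21) = -444*67 + (2 - ⅛*19) = -29748 + (2 - 19/8) = -29748 - 3/8 = -237987/8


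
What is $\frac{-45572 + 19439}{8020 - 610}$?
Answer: $- \frac{8711}{2470} \approx -3.5267$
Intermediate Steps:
$\frac{-45572 + 19439}{8020 - 610} = - \frac{26133}{7410} = \left(-26133\right) \frac{1}{7410} = - \frac{8711}{2470}$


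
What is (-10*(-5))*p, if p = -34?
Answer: -1700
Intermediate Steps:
(-10*(-5))*p = -10*(-5)*(-34) = 50*(-34) = -1700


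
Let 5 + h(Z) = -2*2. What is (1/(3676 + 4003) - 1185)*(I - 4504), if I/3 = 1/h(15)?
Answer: 122963083982/23037 ≈ 5.3376e+6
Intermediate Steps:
h(Z) = -9 (h(Z) = -5 - 2*2 = -5 - 4 = -9)
I = -1/3 (I = 3/(-9) = 3*(-1/9) = -1/3 ≈ -0.33333)
(1/(3676 + 4003) - 1185)*(I - 4504) = (1/(3676 + 4003) - 1185)*(-1/3 - 4504) = (1/7679 - 1185)*(-13513/3) = -9099614/7679*(-13513/3) = 122963083982/23037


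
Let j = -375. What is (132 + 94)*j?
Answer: -84750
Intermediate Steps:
(132 + 94)*j = (132 + 94)*(-375) = 226*(-375) = -84750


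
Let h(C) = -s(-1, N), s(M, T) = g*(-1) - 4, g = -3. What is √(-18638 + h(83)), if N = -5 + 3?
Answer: I*√18637 ≈ 136.52*I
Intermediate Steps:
N = -2
s(M, T) = -1 (s(M, T) = -3*(-1) - 4 = 3 - 4 = -1)
h(C) = 1 (h(C) = -1*(-1) = 1)
√(-18638 + h(83)) = √(-18638 + 1) = √(-18637) = I*√18637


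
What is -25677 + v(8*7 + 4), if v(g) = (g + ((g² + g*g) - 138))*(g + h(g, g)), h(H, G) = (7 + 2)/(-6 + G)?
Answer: 402830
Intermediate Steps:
h(H, G) = 9/(-6 + G)
v(g) = (g + 9/(-6 + g))*(-138 + g + 2*g²) (v(g) = (g + ((g² + g*g) - 138))*(g + 9/(-6 + g)) = (g + ((g² + g²) - 138))*(g + 9/(-6 + g)) = (g + (2*g² - 138))*(g + 9/(-6 + g)) = (g + (-138 + 2*g²))*(g + 9/(-6 + g)) = (-138 + g + 2*g²)*(g + 9/(-6 + g)) = (g + 9/(-6 + g))*(-138 + g + 2*g²))
-25677 + v(8*7 + 4) = -25677 + (-1242 - 126*(8*7 + 4)² - 11*(8*7 + 4)³ + 2*(8*7 + 4)⁴ + 837*(8*7 + 4))/(-6 + (8*7 + 4)) = -25677 + (-1242 - 126*(56 + 4)² - 11*(56 + 4)³ + 2*(56 + 4)⁴ + 837*(56 + 4))/(-6 + (56 + 4)) = -25677 + (-1242 - 126*60² - 11*60³ + 2*60⁴ + 837*60)/(-6 + 60) = -25677 + (-1242 - 126*3600 - 11*216000 + 2*12960000 + 50220)/54 = -25677 + (-1242 - 453600 - 2376000 + 25920000 + 50220)/54 = -25677 + (1/54)*23139378 = -25677 + 428507 = 402830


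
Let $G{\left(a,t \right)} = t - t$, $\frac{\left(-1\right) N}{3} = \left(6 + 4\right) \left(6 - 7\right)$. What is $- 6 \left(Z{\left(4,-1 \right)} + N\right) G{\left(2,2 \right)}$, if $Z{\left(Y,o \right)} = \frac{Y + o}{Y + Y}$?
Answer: $0$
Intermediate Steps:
$Z{\left(Y,o \right)} = \frac{Y + o}{2 Y}$
$N = 30$ ($N = - 3 \left(6 + 4\right) \left(6 - 7\right) = - 3 \cdot 10 \left(-1\right) = \left(-3\right) \left(-10\right) = 30$)
$G{\left(a,t \right)} = 0$
$- 6 \left(Z{\left(4,-1 \right)} + N\right) G{\left(2,2 \right)} = - 6 \left(\frac{4 - 1}{2 \cdot 4} + 30\right) 0 = - 6 \left(\frac{1}{2} \cdot \frac{1}{4} \cdot 3 + 30\right) 0 = - 6 \left(\frac{3}{8} + 30\right) 0 = \left(-6\right) \frac{243}{8} \cdot 0 = \left(- \frac{729}{4}\right) 0 = 0$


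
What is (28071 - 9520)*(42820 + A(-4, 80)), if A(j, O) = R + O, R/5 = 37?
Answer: 799269835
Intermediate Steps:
R = 185 (R = 5*37 = 185)
A(j, O) = 185 + O
(28071 - 9520)*(42820 + A(-4, 80)) = (28071 - 9520)*(42820 + (185 + 80)) = 18551*(42820 + 265) = 18551*43085 = 799269835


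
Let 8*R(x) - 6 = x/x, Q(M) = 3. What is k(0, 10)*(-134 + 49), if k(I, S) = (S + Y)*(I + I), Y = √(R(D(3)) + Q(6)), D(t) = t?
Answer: 0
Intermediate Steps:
R(x) = 7/8 (R(x) = ¾ + (x/x)/8 = ¾ + (⅛)*1 = ¾ + ⅛ = 7/8)
Y = √62/4 (Y = √(7/8 + 3) = √(31/8) = √62/4 ≈ 1.9685)
k(I, S) = 2*I*(S + √62/4) (k(I, S) = (S + √62/4)*(I + I) = (S + √62/4)*(2*I) = 2*I*(S + √62/4))
k(0, 10)*(-134 + 49) = ((½)*0*(√62 + 4*10))*(-134 + 49) = ((½)*0*(√62 + 40))*(-85) = ((½)*0*(40 + √62))*(-85) = 0*(-85) = 0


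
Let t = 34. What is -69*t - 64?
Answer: -2410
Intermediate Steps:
-69*t - 64 = -69*34 - 64 = -2346 - 64 = -2410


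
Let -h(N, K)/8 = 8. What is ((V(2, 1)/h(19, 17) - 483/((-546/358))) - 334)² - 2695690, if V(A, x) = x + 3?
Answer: -116613278391/43264 ≈ -2.6954e+6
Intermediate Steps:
V(A, x) = 3 + x
h(N, K) = -64 (h(N, K) = -8*8 = -64)
((V(2, 1)/h(19, 17) - 483/((-546/358))) - 334)² - 2695690 = (((3 + 1)/(-64) - 483/((-546/358))) - 334)² - 2695690 = ((4*(-1/64) - 483/((-546*1/358))) - 334)² - 2695690 = ((-1/16 - 483/(-273/179)) - 334)² - 2695690 = ((-1/16 - 483*(-179/273)) - 334)² - 2695690 = ((-1/16 + 4117/13) - 334)² - 2695690 = (65859/208 - 334)² - 2695690 = (-3613/208)² - 2695690 = 13053769/43264 - 2695690 = -116613278391/43264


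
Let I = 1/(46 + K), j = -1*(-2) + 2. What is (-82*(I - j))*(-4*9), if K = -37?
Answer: -11480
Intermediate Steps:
j = 4 (j = 2 + 2 = 4)
I = 1/9 (I = 1/(46 - 37) = 1/9 ≈ 0.11111)
(-82*(I - j))*(-4*9) = (-82*(1/9 - 1*4))*(-4*9) = -82*(1/9 - 4)*(-36) = -82*(-35/9)*(-36) = (2870/9)*(-36) = -11480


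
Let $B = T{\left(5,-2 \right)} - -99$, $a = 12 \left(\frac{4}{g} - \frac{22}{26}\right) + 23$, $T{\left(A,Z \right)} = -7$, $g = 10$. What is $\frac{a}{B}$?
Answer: $\frac{1147}{5980} \approx 0.19181$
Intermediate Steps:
$a = \frac{1147}{65}$ ($a = 12 \left(\frac{4}{10} - \frac{22}{26}\right) + 23 = 12 \left(4 \cdot \frac{1}{10} - \frac{11}{13}\right) + 23 = 12 \left(\frac{2}{5} - \frac{11}{13}\right) + 23 = 12 \left(- \frac{29}{65}\right) + 23 = - \frac{348}{65} + 23 = \frac{1147}{65} \approx 17.646$)
$B = 92$ ($B = -7 - -99 = -7 + 99 = 92$)
$\frac{a}{B} = \frac{1147}{65 \cdot 92} = \frac{1147}{65} \cdot \frac{1}{92} = \frac{1147}{5980}$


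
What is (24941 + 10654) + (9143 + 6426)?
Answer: 51164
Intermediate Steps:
(24941 + 10654) + (9143 + 6426) = 35595 + 15569 = 51164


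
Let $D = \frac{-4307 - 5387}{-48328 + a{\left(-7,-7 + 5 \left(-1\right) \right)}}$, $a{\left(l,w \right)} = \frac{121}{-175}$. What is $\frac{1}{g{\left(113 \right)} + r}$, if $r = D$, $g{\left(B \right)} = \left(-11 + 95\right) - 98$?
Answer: $- \frac{8457521}{116708844} \approx -0.072467$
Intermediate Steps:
$a{\left(l,w \right)} = - \frac{121}{175}$ ($a{\left(l,w \right)} = 121 \left(- \frac{1}{175}\right) = - \frac{121}{175}$)
$g{\left(B \right)} = -14$ ($g{\left(B \right)} = 84 - 98 = -14$)
$D = \frac{1696450}{8457521}$ ($D = \frac{-4307 - 5387}{-48328 - \frac{121}{175}} = - \frac{9694}{- \frac{8457521}{175}} = \left(-9694\right) \left(- \frac{175}{8457521}\right) = \frac{1696450}{8457521} \approx 0.20058$)
$r = \frac{1696450}{8457521} \approx 0.20058$
$\frac{1}{g{\left(113 \right)} + r} = \frac{1}{-14 + \frac{1696450}{8457521}} = \frac{1}{- \frac{116708844}{8457521}} = - \frac{8457521}{116708844}$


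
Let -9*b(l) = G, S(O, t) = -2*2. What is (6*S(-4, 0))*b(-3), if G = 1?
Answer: 8/3 ≈ 2.6667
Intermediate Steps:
S(O, t) = -4
b(l) = -1/9 (b(l) = -1/9*1 = -1/9)
(6*S(-4, 0))*b(-3) = (6*(-4))*(-1/9) = -24*(-1/9) = 8/3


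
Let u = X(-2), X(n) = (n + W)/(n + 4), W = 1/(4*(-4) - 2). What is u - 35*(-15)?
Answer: 18863/36 ≈ 523.97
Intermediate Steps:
W = -1/18 (W = 1/(-16 - 2) = 1/(-18) = -1/18 ≈ -0.055556)
X(n) = (-1/18 + n)/(4 + n) (X(n) = (n - 1/18)/(n + 4) = (-1/18 + n)/(4 + n))
u = -37/36 (u = (-1/18 - 2)/(4 - 2) = -37/18/2 = (1/2)*(-37/18) = -37/36 ≈ -1.0278)
u - 35*(-15) = -37/36 - 35*(-15) = -37/36 + 525 = 18863/36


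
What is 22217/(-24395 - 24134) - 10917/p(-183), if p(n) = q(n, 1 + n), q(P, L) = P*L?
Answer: -32557705/41443766 ≈ -0.78559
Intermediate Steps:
q(P, L) = L*P
p(n) = n*(1 + n) (p(n) = (1 + n)*n = n*(1 + n))
22217/(-24395 - 24134) - 10917/p(-183) = 22217/(-24395 - 24134) - 10917*(-1/(183*(1 - 183))) = 22217/(-48529) - 10917/((-183*(-182))) = 22217*(-1/48529) - 10917/33306 = -1709/3733 - 10917*1/33306 = -1709/3733 - 3639/11102 = -32557705/41443766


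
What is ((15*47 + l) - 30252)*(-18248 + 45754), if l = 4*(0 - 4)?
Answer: -813159878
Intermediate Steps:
l = -16 (l = 4*(-4) = -16)
((15*47 + l) - 30252)*(-18248 + 45754) = ((15*47 - 16) - 30252)*(-18248 + 45754) = ((705 - 16) - 30252)*27506 = (689 - 30252)*27506 = -29563*27506 = -813159878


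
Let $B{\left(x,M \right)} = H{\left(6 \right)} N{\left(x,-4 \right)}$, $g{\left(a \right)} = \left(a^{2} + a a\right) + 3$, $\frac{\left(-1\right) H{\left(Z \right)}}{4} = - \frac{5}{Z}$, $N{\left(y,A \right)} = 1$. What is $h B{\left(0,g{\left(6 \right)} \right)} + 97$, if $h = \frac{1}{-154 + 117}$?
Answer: $\frac{10757}{111} \approx 96.91$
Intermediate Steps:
$H{\left(Z \right)} = \frac{20}{Z}$ ($H{\left(Z \right)} = - 4 \left(- \frac{5}{Z}\right) = \frac{20}{Z}$)
$g{\left(a \right)} = 3 + 2 a^{2}$ ($g{\left(a \right)} = \left(a^{2} + a^{2}\right) + 3 = 2 a^{2} + 3 = 3 + 2 a^{2}$)
$h = - \frac{1}{37}$ ($h = \frac{1}{-37} = - \frac{1}{37} \approx -0.027027$)
$B{\left(x,M \right)} = \frac{10}{3}$ ($B{\left(x,M \right)} = \frac{20}{6} \cdot 1 = 20 \cdot \frac{1}{6} \cdot 1 = \frac{10}{3} \cdot 1 = \frac{10}{3}$)
$h B{\left(0,g{\left(6 \right)} \right)} + 97 = \left(- \frac{1}{37}\right) \frac{10}{3} + 97 = - \frac{10}{111} + 97 = \frac{10757}{111}$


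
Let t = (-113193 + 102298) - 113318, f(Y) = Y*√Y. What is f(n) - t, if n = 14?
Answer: 124213 + 14*√14 ≈ 1.2427e+5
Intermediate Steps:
f(Y) = Y^(3/2)
t = -124213 (t = -10895 - 113318 = -124213)
f(n) - t = 14^(3/2) - 1*(-124213) = 14*√14 + 124213 = 124213 + 14*√14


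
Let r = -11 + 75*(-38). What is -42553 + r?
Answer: -45414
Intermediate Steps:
r = -2861 (r = -11 - 2850 = -2861)
-42553 + r = -42553 - 2861 = -45414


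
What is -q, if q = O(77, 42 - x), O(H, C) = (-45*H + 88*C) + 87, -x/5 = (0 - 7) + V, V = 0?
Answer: 2762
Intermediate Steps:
x = 35 (x = -5*((0 - 7) + 0) = -5*(-7 + 0) = -5*(-7) = 35)
O(H, C) = 87 - 45*H + 88*C
q = -2762 (q = 87 - 45*77 + 88*(42 - 1*35) = 87 - 3465 + 88*(42 - 35) = 87 - 3465 + 88*7 = 87 - 3465 + 616 = -2762)
-q = -1*(-2762) = 2762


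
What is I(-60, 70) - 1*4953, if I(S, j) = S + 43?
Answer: -4970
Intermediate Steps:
I(S, j) = 43 + S
I(-60, 70) - 1*4953 = (43 - 60) - 1*4953 = -17 - 4953 = -4970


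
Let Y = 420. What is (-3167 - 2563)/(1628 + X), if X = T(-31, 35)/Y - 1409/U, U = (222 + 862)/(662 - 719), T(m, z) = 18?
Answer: -217396200/64578901 ≈ -3.3664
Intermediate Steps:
U = -1084/57 (U = 1084/(-57) = 1084*(-1/57) = -1084/57 ≈ -19.018)
X = 2812581/37940 (X = 18/420 - 1409/(-1084/57) = 18*(1/420) - 1409*(-57/1084) = 3/70 + 80313/1084 = 2812581/37940 ≈ 74.132)
(-3167 - 2563)/(1628 + X) = (-3167 - 2563)/(1628 + 2812581/37940) = -5730/64578901/37940 = -5730*37940/64578901 = -217396200/64578901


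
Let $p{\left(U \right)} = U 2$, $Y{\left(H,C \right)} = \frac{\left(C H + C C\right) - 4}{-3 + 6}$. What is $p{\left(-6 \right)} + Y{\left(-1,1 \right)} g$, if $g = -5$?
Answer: $- \frac{16}{3} \approx -5.3333$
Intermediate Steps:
$Y{\left(H,C \right)} = - \frac{4}{3} + \frac{C^{2}}{3} + \frac{C H}{3}$ ($Y{\left(H,C \right)} = \frac{\left(C H + C^{2}\right) - 4}{3} = \left(\left(C^{2} + C H\right) - 4\right) \frac{1}{3} = \left(-4 + C^{2} + C H\right) \frac{1}{3} = - \frac{4}{3} + \frac{C^{2}}{3} + \frac{C H}{3}$)
$p{\left(U \right)} = 2 U$
$p{\left(-6 \right)} + Y{\left(-1,1 \right)} g = 2 \left(-6\right) + \left(- \frac{4}{3} + \frac{1^{2}}{3} + \frac{1}{3} \cdot 1 \left(-1\right)\right) \left(-5\right) = -12 + \left(- \frac{4}{3} + \frac{1}{3} \cdot 1 - \frac{1}{3}\right) \left(-5\right) = -12 + \left(- \frac{4}{3} + \frac{1}{3} - \frac{1}{3}\right) \left(-5\right) = -12 - - \frac{20}{3} = -12 + \frac{20}{3} = - \frac{16}{3}$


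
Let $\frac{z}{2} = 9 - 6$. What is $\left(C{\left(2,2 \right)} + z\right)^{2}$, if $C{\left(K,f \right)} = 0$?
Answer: $36$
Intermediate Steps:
$z = 6$ ($z = 2 \left(9 - 6\right) = 2 \cdot 3 = 6$)
$\left(C{\left(2,2 \right)} + z\right)^{2} = \left(0 + 6\right)^{2} = 6^{2} = 36$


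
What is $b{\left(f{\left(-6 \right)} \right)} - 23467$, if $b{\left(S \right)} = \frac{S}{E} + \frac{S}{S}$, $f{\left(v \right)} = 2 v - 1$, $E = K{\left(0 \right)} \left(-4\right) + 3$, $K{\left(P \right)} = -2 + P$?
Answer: $- \frac{258139}{11} \approx -23467.0$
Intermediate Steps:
$E = 11$ ($E = \left(-2 + 0\right) \left(-4\right) + 3 = \left(-2\right) \left(-4\right) + 3 = 8 + 3 = 11$)
$f{\left(v \right)} = -1 + 2 v$
$b{\left(S \right)} = 1 + \frac{S}{11}$ ($b{\left(S \right)} = \frac{S}{11} + \frac{S}{S} = S \frac{1}{11} + 1 = \frac{S}{11} + 1 = 1 + \frac{S}{11}$)
$b{\left(f{\left(-6 \right)} \right)} - 23467 = \left(1 + \frac{-1 + 2 \left(-6\right)}{11}\right) - 23467 = \left(1 + \frac{-1 - 12}{11}\right) - 23467 = \left(1 + \frac{1}{11} \left(-13\right)\right) - 23467 = \left(1 - \frac{13}{11}\right) - 23467 = - \frac{2}{11} - 23467 = - \frac{258139}{11}$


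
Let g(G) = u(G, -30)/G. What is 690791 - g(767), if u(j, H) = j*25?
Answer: 690766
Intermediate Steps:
u(j, H) = 25*j
g(G) = 25 (g(G) = (25*G)/G = 25)
690791 - g(767) = 690791 - 1*25 = 690791 - 25 = 690766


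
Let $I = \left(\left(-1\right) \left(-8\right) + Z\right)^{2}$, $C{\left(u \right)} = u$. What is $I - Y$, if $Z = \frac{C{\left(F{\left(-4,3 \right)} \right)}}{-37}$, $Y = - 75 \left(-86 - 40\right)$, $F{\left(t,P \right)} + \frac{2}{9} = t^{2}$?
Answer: $- \frac{1041540566}{110889} \approx -9392.6$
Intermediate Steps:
$F{\left(t,P \right)} = - \frac{2}{9} + t^{2}$
$Y = 9450$ ($Y = \left(-75\right) \left(-126\right) = 9450$)
$Z = - \frac{142}{333}$ ($Z = \frac{- \frac{2}{9} + \left(-4\right)^{2}}{-37} = \left(- \frac{2}{9} + 16\right) \left(- \frac{1}{37}\right) = \frac{142}{9} \left(- \frac{1}{37}\right) = - \frac{142}{333} \approx -0.42643$)
$I = \frac{6360484}{110889}$ ($I = \left(\left(-1\right) \left(-8\right) - \frac{142}{333}\right)^{2} = \left(8 - \frac{142}{333}\right)^{2} = \left(\frac{2522}{333}\right)^{2} = \frac{6360484}{110889} \approx 57.359$)
$I - Y = \frac{6360484}{110889} - 9450 = - \frac{1041540566}{110889}$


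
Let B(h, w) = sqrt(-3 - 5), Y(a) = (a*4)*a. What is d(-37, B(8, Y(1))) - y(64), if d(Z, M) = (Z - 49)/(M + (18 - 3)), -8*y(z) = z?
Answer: 574/233 + 172*I*sqrt(2)/233 ≈ 2.4635 + 1.044*I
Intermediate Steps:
y(z) = -z/8
Y(a) = 4*a**2 (Y(a) = (4*a)*a = 4*a**2)
B(h, w) = 2*I*sqrt(2) (B(h, w) = sqrt(-8) = 2*I*sqrt(2))
d(Z, M) = (-49 + Z)/(15 + M) (d(Z, M) = (-49 + Z)/(M + 15) = (-49 + Z)/(15 + M))
d(-37, B(8, Y(1))) - y(64) = (-49 - 37)/(15 + 2*I*sqrt(2)) - (-1)*64/8 = -86/(15 + 2*I*sqrt(2)) - 1*(-8) = -86/(15 + 2*I*sqrt(2)) + 8 = 8 - 86/(15 + 2*I*sqrt(2))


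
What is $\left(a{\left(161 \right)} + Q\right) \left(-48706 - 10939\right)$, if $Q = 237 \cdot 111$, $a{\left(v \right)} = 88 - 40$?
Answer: $-1571943975$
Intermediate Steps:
$a{\left(v \right)} = 48$ ($a{\left(v \right)} = 88 - 40 = 48$)
$Q = 26307$
$\left(a{\left(161 \right)} + Q\right) \left(-48706 - 10939\right) = \left(48 + 26307\right) \left(-48706 - 10939\right) = 26355 \left(-59645\right) = -1571943975$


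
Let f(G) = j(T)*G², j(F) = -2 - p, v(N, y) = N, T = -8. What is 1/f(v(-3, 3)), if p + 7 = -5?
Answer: 1/90 ≈ 0.011111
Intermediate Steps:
p = -12 (p = -7 - 5 = -12)
j(F) = 10 (j(F) = -2 - 1*(-12) = -2 + 12 = 10)
f(G) = 10*G²
1/f(v(-3, 3)) = 1/(10*(-3)²) = 1/(10*9) = 1/90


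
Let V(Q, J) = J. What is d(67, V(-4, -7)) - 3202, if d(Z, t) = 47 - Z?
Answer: -3222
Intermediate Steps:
d(67, V(-4, -7)) - 3202 = (47 - 1*67) - 3202 = (47 - 67) - 3202 = -20 - 3202 = -3222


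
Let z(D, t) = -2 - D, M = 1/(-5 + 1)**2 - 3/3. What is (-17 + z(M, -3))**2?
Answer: 83521/256 ≈ 326.25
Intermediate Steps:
M = -15/16 (M = 1/(-4)**2 - 3*1/3 = 1/16 - 1 = -15/16 ≈ -0.93750)
(-17 + z(M, -3))**2 = (-17 + (-2 - 1*(-15/16)))**2 = (-17 + (-2 + 15/16))**2 = (-17 - 17/16)**2 = (-289/16)**2 = 83521/256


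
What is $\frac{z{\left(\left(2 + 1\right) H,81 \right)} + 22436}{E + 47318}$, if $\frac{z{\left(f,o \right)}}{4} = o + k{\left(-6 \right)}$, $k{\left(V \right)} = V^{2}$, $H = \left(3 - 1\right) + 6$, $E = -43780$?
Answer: $\frac{11452}{1769} \approx 6.4737$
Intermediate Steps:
$H = 8$ ($H = 2 + 6 = 8$)
$z{\left(f,o \right)} = 144 + 4 o$ ($z{\left(f,o \right)} = 4 \left(o + \left(-6\right)^{2}\right) = 4 \left(o + 36\right) = 4 \left(36 + o\right) = 144 + 4 o$)
$\frac{z{\left(\left(2 + 1\right) H,81 \right)} + 22436}{E + 47318} = \frac{\left(144 + 4 \cdot 81\right) + 22436}{-43780 + 47318} = \frac{\left(144 + 324\right) + 22436}{3538} = \left(468 + 22436\right) \frac{1}{3538} = 22904 \cdot \frac{1}{3538} = \frac{11452}{1769}$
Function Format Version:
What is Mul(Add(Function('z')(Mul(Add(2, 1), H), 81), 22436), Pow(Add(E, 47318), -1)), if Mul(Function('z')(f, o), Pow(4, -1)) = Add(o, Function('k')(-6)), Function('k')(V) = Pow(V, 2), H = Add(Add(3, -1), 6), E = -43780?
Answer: Rational(11452, 1769) ≈ 6.4737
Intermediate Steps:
H = 8 (H = Add(2, 6) = 8)
Function('z')(f, o) = Add(144, Mul(4, o)) (Function('z')(f, o) = Mul(4, Add(o, Pow(-6, 2))) = Mul(4, Add(o, 36)) = Mul(4, Add(36, o)) = Add(144, Mul(4, o)))
Mul(Add(Function('z')(Mul(Add(2, 1), H), 81), 22436), Pow(Add(E, 47318), -1)) = Mul(Add(Add(144, Mul(4, 81)), 22436), Pow(Add(-43780, 47318), -1)) = Mul(Add(Add(144, 324), 22436), Pow(3538, -1)) = Mul(Add(468, 22436), Rational(1, 3538)) = Mul(22904, Rational(1, 3538)) = Rational(11452, 1769)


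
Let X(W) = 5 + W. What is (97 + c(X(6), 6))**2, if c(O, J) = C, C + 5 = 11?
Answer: 10609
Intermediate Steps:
C = 6 (C = -5 + 11 = 6)
c(O, J) = 6
(97 + c(X(6), 6))**2 = (97 + 6)**2 = 103**2 = 10609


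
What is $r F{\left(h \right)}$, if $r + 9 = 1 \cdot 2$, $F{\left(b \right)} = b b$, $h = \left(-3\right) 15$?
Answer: $-14175$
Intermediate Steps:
$h = -45$
$F{\left(b \right)} = b^{2}$
$r = -7$ ($r = -9 + 1 \cdot 2 = -9 + 2 = -7$)
$r F{\left(h \right)} = - 7 \left(-45\right)^{2} = \left(-7\right) 2025 = -14175$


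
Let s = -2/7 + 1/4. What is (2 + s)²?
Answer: 3025/784 ≈ 3.8584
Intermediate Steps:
s = -1/28 (s = -2*⅐ + 1*(¼) = -2/7 + ¼ = -1/28 ≈ -0.035714)
(2 + s)² = (2 - 1/28)² = (55/28)² = 3025/784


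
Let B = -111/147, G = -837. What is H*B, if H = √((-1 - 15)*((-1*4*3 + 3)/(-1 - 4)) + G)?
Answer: -111*I*√2405/245 ≈ -22.218*I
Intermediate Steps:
H = 3*I*√2405/5 (H = √((-1 - 15)*((-1*4*3 + 3)/(-1 - 4)) - 837) = √(-16*(-4*3 + 3)/(-5) - 837) = √(-16*(-12 + 3)*(-1)/5 - 837) = √(-(-144)*(-1)/5 - 837) = √(-16*9/5 - 837) = √(-144/5 - 837) = √(-4329/5) = 3*I*√2405/5 ≈ 29.424*I)
B = -37/49 (B = -111*1/147 = -37/49 ≈ -0.75510)
H*B = (3*I*√2405/5)*(-37/49) = -111*I*√2405/245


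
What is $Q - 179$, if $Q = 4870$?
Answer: $4691$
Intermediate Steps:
$Q - 179 = 4870 - 179 = 4691$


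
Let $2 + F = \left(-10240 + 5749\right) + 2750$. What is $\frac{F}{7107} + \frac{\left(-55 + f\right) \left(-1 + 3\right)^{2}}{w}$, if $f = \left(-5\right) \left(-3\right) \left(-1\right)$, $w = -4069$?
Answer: $- \frac{1700769}{9639461} \approx -0.17644$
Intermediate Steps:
$f = -15$ ($f = 15 \left(-1\right) = -15$)
$F = -1743$ ($F = -2 + \left(\left(-10240 + 5749\right) + 2750\right) = -2 + \left(-4491 + 2750\right) = -2 - 1741 = -1743$)
$\frac{F}{7107} + \frac{\left(-55 + f\right) \left(-1 + 3\right)^{2}}{w} = - \frac{1743}{7107} + \frac{\left(-55 - 15\right) \left(-1 + 3\right)^{2}}{-4069} = \left(-1743\right) \frac{1}{7107} + - 70 \cdot 2^{2} \left(- \frac{1}{4069}\right) = - \frac{581}{2369} + \left(-70\right) 4 \left(- \frac{1}{4069}\right) = - \frac{581}{2369} - - \frac{280}{4069} = - \frac{581}{2369} + \frac{280}{4069} = - \frac{1700769}{9639461}$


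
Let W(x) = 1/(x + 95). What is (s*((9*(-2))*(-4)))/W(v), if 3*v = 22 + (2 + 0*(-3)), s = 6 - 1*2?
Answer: 29664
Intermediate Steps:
s = 4 (s = 6 - 2 = 4)
v = 8 (v = (22 + (2 + 0*(-3)))/3 = (22 + (2 + 0))/3 = (22 + 2)/3 = (1/3)*24 = 8)
W(x) = 1/(95 + x)
(s*((9*(-2))*(-4)))/W(v) = (4*((9*(-2))*(-4)))/(1/(95 + 8)) = (4*(-18*(-4)))/(1/103) = (4*72)/(1/103) = 288*103 = 29664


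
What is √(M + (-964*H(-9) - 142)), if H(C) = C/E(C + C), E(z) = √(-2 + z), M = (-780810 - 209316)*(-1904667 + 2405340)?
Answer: √(-12393233873500 - 21690*I*√5)/5 ≈ 0.0013777 - 7.0408e+5*I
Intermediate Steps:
M = -495729354798 (M = -990126*500673 = -495729354798)
H(C) = C/√(-2 + 2*C) (H(C) = C/(√(-2 + (C + C))) = C/(√(-2 + 2*C)) = C/√(-2 + 2*C))
√(M + (-964*H(-9) - 142)) = √(-495729354798 + (-482*(-9)*√2/√(-1 - 9) - 142)) = √(-495729354798 + (-482*(-9)*√2/√(-10) - 142)) = √(-495729354798 + (-482*(-9)*√2*(-I*√10/10) - 142)) = √(-495729354798 + (-4338*I*√5/5 - 142)) = √(-495729354798 + (-142 - 4338*I*√5/5)) = √(-495729354940 - 4338*I*√5/5)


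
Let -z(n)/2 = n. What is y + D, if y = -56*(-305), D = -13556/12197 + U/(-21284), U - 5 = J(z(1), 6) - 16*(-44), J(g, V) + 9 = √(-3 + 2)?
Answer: 1108421782009/64900237 - I/21284 ≈ 17079.0 - 4.6984e-5*I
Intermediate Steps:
z(n) = -2*n
J(g, V) = -9 + I (J(g, V) = -9 + √(-3 + 2) = -9 + √(-1) = -9 + I)
U = 700 + I (U = 5 + ((-9 + I) - 16*(-44)) = 5 + ((-9 + I) + 704) = 5 + (695 + I) = 700 + I ≈ 700.0 + 1.0*I)
D = -74265951/64900237 - I/21284 (D = -13556/12197 + (700 + I)/(-21284) = -13556*1/12197 + (700 + I)*(-1/21284) = -13556/12197 + (-175/5321 - I/21284) = -74265951/64900237 - I/21284 ≈ -1.1443 - 4.6984e-5*I)
y = 17080
y + D = 17080 + (-74265951/64900237 - I/21284) = 1108421782009/64900237 - I/21284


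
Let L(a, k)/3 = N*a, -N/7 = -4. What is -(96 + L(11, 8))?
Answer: -1020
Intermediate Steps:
N = 28 (N = -7*(-4) = 28)
L(a, k) = 84*a (L(a, k) = 3*(28*a) = 84*a)
-(96 + L(11, 8)) = -(96 + 84*11) = -(96 + 924) = -1*1020 = -1020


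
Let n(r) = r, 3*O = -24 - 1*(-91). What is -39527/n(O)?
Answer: -118581/67 ≈ -1769.9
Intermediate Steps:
O = 67/3 (O = (-24 - 1*(-91))/3 = (-24 + 91)/3 = (⅓)*67 = 67/3 ≈ 22.333)
-39527/n(O) = -39527/67/3 = -39527*3/67 = -118581/67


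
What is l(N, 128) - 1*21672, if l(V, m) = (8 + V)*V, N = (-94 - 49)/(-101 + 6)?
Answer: -195460671/9025 ≈ -21658.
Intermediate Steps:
N = 143/95 (N = -143/(-95) = -143*(-1/95) = 143/95 ≈ 1.5053)
l(V, m) = V*(8 + V)
l(N, 128) - 1*21672 = 143*(8 + 143/95)/95 - 1*21672 = (143/95)*(903/95) - 21672 = 129129/9025 - 21672 = -195460671/9025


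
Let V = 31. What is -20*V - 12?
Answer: -632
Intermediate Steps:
-20*V - 12 = -20*31 - 12 = -620 - 12 = -632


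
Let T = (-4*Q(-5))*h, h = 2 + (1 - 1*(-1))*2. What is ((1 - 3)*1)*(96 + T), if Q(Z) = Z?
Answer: -432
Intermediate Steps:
h = 6 (h = 2 + (1 + 1)*2 = 2 + 2*2 = 2 + 4 = 6)
T = 120 (T = -4*(-5)*6 = 20*6 = 120)
((1 - 3)*1)*(96 + T) = ((1 - 3)*1)*(96 + 120) = -2*1*216 = -2*216 = -432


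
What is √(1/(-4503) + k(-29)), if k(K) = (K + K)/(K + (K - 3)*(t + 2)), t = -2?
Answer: √40549515/4503 ≈ 1.4141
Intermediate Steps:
k(K) = 2 (k(K) = (K + K)/(K + (K - 3)*(-2 + 2)) = (2*K)/(K + (-3 + K)*0) = (2*K)/(K + 0) = (2*K)/K = 2)
√(1/(-4503) + k(-29)) = √(1/(-4503) + 2) = √(-1/4503 + 2) = √(9005/4503) = √40549515/4503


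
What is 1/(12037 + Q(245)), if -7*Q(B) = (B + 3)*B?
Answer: 1/3357 ≈ 0.00029788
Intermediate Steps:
Q(B) = -B*(3 + B)/7 (Q(B) = -(B + 3)*B/7 = -(3 + B)*B/7 = -B*(3 + B)/7)
1/(12037 + Q(245)) = 1/(12037 - ⅐*245*(3 + 245)) = 1/(12037 - ⅐*245*248) = 1/(12037 - 8680) = 1/3357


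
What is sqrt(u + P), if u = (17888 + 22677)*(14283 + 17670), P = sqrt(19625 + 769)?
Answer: sqrt(1296173445 + 3*sqrt(2266)) ≈ 36002.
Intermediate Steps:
P = 3*sqrt(2266) (P = sqrt(20394) = 3*sqrt(2266) ≈ 142.81)
u = 1296173445 (u = 40565*31953 = 1296173445)
sqrt(u + P) = sqrt(1296173445 + 3*sqrt(2266))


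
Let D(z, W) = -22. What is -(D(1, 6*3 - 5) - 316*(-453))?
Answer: -143126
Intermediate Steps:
-(D(1, 6*3 - 5) - 316*(-453)) = -(-22 - 316*(-453)) = -(-22 + 143148) = -1*143126 = -143126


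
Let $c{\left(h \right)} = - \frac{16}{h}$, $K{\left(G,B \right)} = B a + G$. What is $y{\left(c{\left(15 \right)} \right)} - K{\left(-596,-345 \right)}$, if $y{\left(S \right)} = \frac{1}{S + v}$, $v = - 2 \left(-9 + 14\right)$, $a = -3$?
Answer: $- \frac{72889}{166} \approx -439.09$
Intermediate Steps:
$K{\left(G,B \right)} = G - 3 B$ ($K{\left(G,B \right)} = B \left(-3\right) + G = - 3 B + G = G - 3 B$)
$v = -10$ ($v = \left(-2\right) 5 = -10$)
$y{\left(S \right)} = \frac{1}{-10 + S}$ ($y{\left(S \right)} = \frac{1}{S - 10} = \frac{1}{-10 + S}$)
$y{\left(c{\left(15 \right)} \right)} - K{\left(-596,-345 \right)} = \frac{1}{-10 - \frac{16}{15}} - \left(-596 - -1035\right) = \frac{1}{-10 - \frac{16}{15}} - \left(-596 + 1035\right) = \frac{1}{-10 - \frac{16}{15}} - 439 = \frac{1}{- \frac{166}{15}} - 439 = - \frac{15}{166} - 439 = - \frac{72889}{166}$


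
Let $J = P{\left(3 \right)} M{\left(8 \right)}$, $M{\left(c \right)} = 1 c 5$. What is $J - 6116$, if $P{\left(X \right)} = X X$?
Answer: $-5756$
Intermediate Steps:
$M{\left(c \right)} = 5 c$ ($M{\left(c \right)} = c 5 = 5 c$)
$P{\left(X \right)} = X^{2}$
$J = 360$ ($J = 3^{2} \cdot 5 \cdot 8 = 9 \cdot 40 = 360$)
$J - 6116 = 360 - 6116 = -5756$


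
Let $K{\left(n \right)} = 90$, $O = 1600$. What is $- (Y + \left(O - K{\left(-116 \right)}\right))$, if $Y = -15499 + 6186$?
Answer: $7803$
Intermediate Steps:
$Y = -9313$
$- (Y + \left(O - K{\left(-116 \right)}\right)) = - (-9313 + \left(1600 - 90\right)) = - (-9313 + 1510) = \left(-1\right) \left(-7803\right) = 7803$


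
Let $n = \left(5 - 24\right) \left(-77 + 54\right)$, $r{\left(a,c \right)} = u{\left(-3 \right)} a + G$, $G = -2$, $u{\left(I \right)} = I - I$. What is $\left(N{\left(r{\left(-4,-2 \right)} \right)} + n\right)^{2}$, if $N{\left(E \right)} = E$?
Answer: $189225$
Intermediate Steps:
$u{\left(I \right)} = 0$
$r{\left(a,c \right)} = -2$ ($r{\left(a,c \right)} = 0 a - 2 = 0 - 2 = -2$)
$n = 437$ ($n = \left(-19\right) \left(-23\right) = 437$)
$\left(N{\left(r{\left(-4,-2 \right)} \right)} + n\right)^{2} = \left(-2 + 437\right)^{2} = 435^{2} = 189225$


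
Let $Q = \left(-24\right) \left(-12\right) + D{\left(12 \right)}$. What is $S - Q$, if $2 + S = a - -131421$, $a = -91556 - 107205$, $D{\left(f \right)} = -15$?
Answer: $-67615$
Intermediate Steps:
$a = -198761$
$Q = 273$ ($Q = \left(-24\right) \left(-12\right) - 15 = 288 - 15 = 273$)
$S = -67342$ ($S = -2 - 67340 = -67342$)
$S - Q = -67342 - 273 = -67615$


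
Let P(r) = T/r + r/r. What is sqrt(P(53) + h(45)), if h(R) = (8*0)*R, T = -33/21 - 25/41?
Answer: sqrt(221852435)/15211 ≈ 0.97921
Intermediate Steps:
T = -626/287 (T = -33*1/21 - 25*1/41 = -11/7 - 25/41 = -626/287 ≈ -2.1812)
P(r) = 1 - 626/(287*r) (P(r) = -626/(287*r) + r/r = -626/(287*r) + 1 = 1 - 626/(287*r))
h(R) = 0 (h(R) = 0*R = 0)
sqrt(P(53) + h(45)) = sqrt((-626/287 + 53)/53 + 0) = sqrt((1/53)*(14585/287) + 0) = sqrt(14585/15211 + 0) = sqrt(14585/15211) = sqrt(221852435)/15211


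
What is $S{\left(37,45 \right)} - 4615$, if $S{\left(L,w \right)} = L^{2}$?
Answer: $-3246$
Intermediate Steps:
$S{\left(37,45 \right)} - 4615 = 37^{2} - 4615 = 1369 - 4615 = -3246$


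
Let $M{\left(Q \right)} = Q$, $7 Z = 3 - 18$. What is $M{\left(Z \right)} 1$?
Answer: $- \frac{15}{7} \approx -2.1429$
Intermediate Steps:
$Z = - \frac{15}{7}$ ($Z = \frac{3 - 18}{7} = \frac{1}{7} \left(-15\right) = - \frac{15}{7} \approx -2.1429$)
$M{\left(Z \right)} 1 = \left(- \frac{15}{7}\right) 1 = - \frac{15}{7}$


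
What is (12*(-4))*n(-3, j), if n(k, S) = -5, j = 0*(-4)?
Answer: 240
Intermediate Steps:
j = 0
(12*(-4))*n(-3, j) = (12*(-4))*(-5) = -48*(-5) = 240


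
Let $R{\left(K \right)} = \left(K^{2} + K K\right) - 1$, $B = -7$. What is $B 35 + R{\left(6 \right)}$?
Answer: $-174$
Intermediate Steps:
$R{\left(K \right)} = -1 + 2 K^{2}$ ($R{\left(K \right)} = \left(K^{2} + K^{2}\right) - 1 = 2 K^{2} - 1 = -1 + 2 K^{2}$)
$B 35 + R{\left(6 \right)} = \left(-7\right) 35 - \left(1 - 2 \cdot 6^{2}\right) = -245 + \left(-1 + 2 \cdot 36\right) = -245 + \left(-1 + 72\right) = -245 + 71 = -174$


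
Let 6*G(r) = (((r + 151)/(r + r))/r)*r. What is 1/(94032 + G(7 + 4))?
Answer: 22/2068731 ≈ 1.0635e-5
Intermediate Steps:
G(r) = (151 + r)/(12*r) (G(r) = ((((r + 151)/(r + r))/r)*r)/6 = ((((151 + r)/((2*r)))/r)*r)/6 = ((((151 + r)*(1/(2*r)))/r)*r)/6 = ((((151 + r)/(2*r))/r)*r)/6 = (((151 + r)/(2*r²))*r)/6 = ((151 + r)/(2*r))/6 = (151 + r)/(12*r))
1/(94032 + G(7 + 4)) = 1/(94032 + (151 + (7 + 4))/(12*(7 + 4))) = 1/(94032 + (1/12)*(151 + 11)/11) = 1/(94032 + (1/12)*(1/11)*162) = 1/(94032 + 27/22) = 1/(2068731/22) = 22/2068731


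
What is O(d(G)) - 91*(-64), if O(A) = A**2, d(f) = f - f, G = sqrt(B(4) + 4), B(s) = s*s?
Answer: 5824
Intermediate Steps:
B(s) = s**2
G = 2*sqrt(5) (G = sqrt(4**2 + 4) = sqrt(16 + 4) = sqrt(20) = 2*sqrt(5) ≈ 4.4721)
d(f) = 0
O(d(G)) - 91*(-64) = 0**2 - 91*(-64) = 0 - 1*(-5824) = 0 + 5824 = 5824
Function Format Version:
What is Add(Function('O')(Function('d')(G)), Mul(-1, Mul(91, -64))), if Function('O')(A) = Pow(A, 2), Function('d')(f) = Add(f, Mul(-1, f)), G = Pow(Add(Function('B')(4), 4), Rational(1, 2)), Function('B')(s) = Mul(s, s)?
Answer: 5824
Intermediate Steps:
Function('B')(s) = Pow(s, 2)
G = Mul(2, Pow(5, Rational(1, 2))) (G = Pow(Add(Pow(4, 2), 4), Rational(1, 2)) = Pow(Add(16, 4), Rational(1, 2)) = Pow(20, Rational(1, 2)) = Mul(2, Pow(5, Rational(1, 2))) ≈ 4.4721)
Function('d')(f) = 0
Add(Function('O')(Function('d')(G)), Mul(-1, Mul(91, -64))) = Add(Pow(0, 2), Mul(-1, Mul(91, -64))) = Add(0, Mul(-1, -5824)) = Add(0, 5824) = 5824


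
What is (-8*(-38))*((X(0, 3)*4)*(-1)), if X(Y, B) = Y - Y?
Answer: 0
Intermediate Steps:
X(Y, B) = 0
(-8*(-38))*((X(0, 3)*4)*(-1)) = (-8*(-38))*((0*4)*(-1)) = 304*(0*(-1)) = 304*0 = 0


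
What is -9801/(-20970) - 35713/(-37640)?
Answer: 2484025/1754024 ≈ 1.4162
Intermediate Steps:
-9801/(-20970) - 35713/(-37640) = -9801*(-1/20970) - 35713*(-1/37640) = 1089/2330 + 35713/37640 = 2484025/1754024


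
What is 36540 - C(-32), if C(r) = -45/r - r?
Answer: 1168211/32 ≈ 36507.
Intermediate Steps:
C(r) = -r - 45/r
36540 - C(-32) = 36540 - (-1*(-32) - 45/(-32)) = 36540 - (32 - 45*(-1/32)) = 36540 - (32 + 45/32) = 36540 - 1*1069/32 = 36540 - 1069/32 = 1168211/32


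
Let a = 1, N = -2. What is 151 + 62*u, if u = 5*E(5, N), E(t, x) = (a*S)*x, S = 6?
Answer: -3569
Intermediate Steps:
E(t, x) = 6*x (E(t, x) = (1*6)*x = 6*x)
u = -60 (u = 5*(6*(-2)) = 5*(-12) = -60)
151 + 62*u = 151 + 62*(-60) = 151 - 3720 = -3569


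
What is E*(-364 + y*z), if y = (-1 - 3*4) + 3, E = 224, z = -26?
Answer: -23296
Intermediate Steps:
y = -10 (y = (-1 - 12) + 3 = -13 + 3 = -10)
E*(-364 + y*z) = 224*(-364 - 10*(-26)) = 224*(-364 + 260) = 224*(-104) = -23296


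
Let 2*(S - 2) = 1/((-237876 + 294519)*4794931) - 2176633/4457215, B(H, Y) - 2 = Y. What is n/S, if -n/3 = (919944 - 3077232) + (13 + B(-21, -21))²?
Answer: 7834554884696853266108820/2125566765449984453 ≈ 3.6859e+6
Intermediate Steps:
B(H, Y) = 2 + Y
n = 6471756 (n = -3*((919944 - 3077232) + (13 + (2 - 21))²) = -3*(-2157288 + (13 - 19)²) = -3*(-2157288 + (-6)²) = -3*(-2157288 + 36) = -3*(-2157252) = 6471756)
S = 2125566765449984453/1210576369797757095 (S = 2 + (1/((-237876 + 294519)*4794931) - 2176633/4457215)/2 = 2 + ((1/4794931)/56643 - 2176633*1/4457215)/2 = 2 + ((1/56643)*(1/4794931) - 2176633/4457215)/2 = 2 + (1/271599276633 - 2176633/4457215)/2 = 2 + (½)*(-591171948291059474/1210576369797757095) = 2 - 295585974145529737/1210576369797757095 = 2125566765449984453/1210576369797757095 ≈ 1.7558)
n/S = 6471756/(2125566765449984453/1210576369797757095) = 6471756*(1210576369797757095/2125566765449984453) = 7834554884696853266108820/2125566765449984453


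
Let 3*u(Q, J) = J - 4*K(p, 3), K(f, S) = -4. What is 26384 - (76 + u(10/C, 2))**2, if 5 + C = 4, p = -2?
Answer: 19660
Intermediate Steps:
C = -1 (C = -5 + 4 = -1)
u(Q, J) = 16/3 + J/3 (u(Q, J) = (J - 4*(-4))/3 = (J + 16)/3 = (16 + J)/3 = 16/3 + J/3)
26384 - (76 + u(10/C, 2))**2 = 26384 - (76 + (16/3 + (1/3)*2))**2 = 26384 - (76 + (16/3 + 2/3))**2 = 26384 - (76 + 6)**2 = 26384 - 1*82**2 = 26384 - 1*6724 = 26384 - 6724 = 19660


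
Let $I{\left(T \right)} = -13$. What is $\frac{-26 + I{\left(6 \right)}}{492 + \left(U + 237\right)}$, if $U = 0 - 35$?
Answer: $- \frac{39}{694} \approx -0.056196$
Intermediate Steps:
$U = -35$ ($U = 0 - 35 = -35$)
$\frac{-26 + I{\left(6 \right)}}{492 + \left(U + 237\right)} = \frac{-26 - 13}{492 + \left(-35 + 237\right)} = - \frac{39}{492 + 202} = - \frac{39}{694}$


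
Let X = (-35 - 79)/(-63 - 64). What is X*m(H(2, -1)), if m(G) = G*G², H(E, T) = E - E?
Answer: 0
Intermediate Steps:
H(E, T) = 0
m(G) = G³
X = 114/127 (X = -114/(-127) = -114*(-1/127) = 114/127 ≈ 0.89764)
X*m(H(2, -1)) = (114/127)*0³ = (114/127)*0 = 0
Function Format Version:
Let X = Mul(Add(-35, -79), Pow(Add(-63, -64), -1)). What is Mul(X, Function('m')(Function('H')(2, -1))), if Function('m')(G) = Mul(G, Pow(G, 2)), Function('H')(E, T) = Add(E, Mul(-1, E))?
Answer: 0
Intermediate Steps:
Function('H')(E, T) = 0
Function('m')(G) = Pow(G, 3)
X = Rational(114, 127) (X = Mul(-114, Pow(-127, -1)) = Mul(-114, Rational(-1, 127)) = Rational(114, 127) ≈ 0.89764)
Mul(X, Function('m')(Function('H')(2, -1))) = Mul(Rational(114, 127), Pow(0, 3)) = Mul(Rational(114, 127), 0) = 0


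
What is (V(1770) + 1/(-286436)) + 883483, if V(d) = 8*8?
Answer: 253079668491/286436 ≈ 8.8355e+5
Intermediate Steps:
V(d) = 64
(V(1770) + 1/(-286436)) + 883483 = (64 + 1/(-286436)) + 883483 = (64 - 1/286436) + 883483 = 18331903/286436 + 883483 = 253079668491/286436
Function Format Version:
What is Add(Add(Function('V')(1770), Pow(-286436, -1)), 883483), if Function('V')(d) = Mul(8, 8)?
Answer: Rational(253079668491, 286436) ≈ 8.8355e+5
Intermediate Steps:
Function('V')(d) = 64
Add(Add(Function('V')(1770), Pow(-286436, -1)), 883483) = Add(Add(64, Pow(-286436, -1)), 883483) = Add(Add(64, Rational(-1, 286436)), 883483) = Add(Rational(18331903, 286436), 883483) = Rational(253079668491, 286436)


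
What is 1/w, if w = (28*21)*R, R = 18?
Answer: 1/10584 ≈ 9.4482e-5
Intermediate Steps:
w = 10584 (w = (28*21)*18 = 588*18 = 10584)
1/w = 1/10584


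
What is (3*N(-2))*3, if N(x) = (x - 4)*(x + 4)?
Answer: -108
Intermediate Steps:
N(x) = (-4 + x)*(4 + x)
(3*N(-2))*3 = (3*(-16 + (-2)²))*3 = (3*(-16 + 4))*3 = (3*(-12))*3 = -36*3 = -108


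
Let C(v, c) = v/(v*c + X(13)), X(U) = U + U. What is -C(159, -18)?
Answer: 159/2836 ≈ 0.056065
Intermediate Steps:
X(U) = 2*U
C(v, c) = v/(26 + c*v) (C(v, c) = v/(v*c + 2*13) = v/(c*v + 26) = v/(26 + c*v))
-C(159, -18) = -159/(26 - 18*159) = -159/(26 - 2862) = -159/(-2836) = -159*(-1)/2836 = -1*(-159/2836) = 159/2836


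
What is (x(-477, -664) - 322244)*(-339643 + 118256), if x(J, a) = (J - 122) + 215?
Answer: 71425645036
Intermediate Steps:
x(J, a) = 93 + J (x(J, a) = (-122 + J) + 215 = 93 + J)
(x(-477, -664) - 322244)*(-339643 + 118256) = ((93 - 477) - 322244)*(-339643 + 118256) = (-384 - 322244)*(-221387) = -322628*(-221387) = 71425645036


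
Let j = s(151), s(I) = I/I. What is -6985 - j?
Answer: -6986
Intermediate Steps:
s(I) = 1
j = 1
-6985 - j = -6985 - 1*1 = -6985 - 1 = -6986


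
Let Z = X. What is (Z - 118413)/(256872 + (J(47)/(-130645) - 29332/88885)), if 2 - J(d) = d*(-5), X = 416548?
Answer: 23876256256975/20571666442307 ≈ 1.1606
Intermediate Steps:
Z = 416548
J(d) = 2 + 5*d (J(d) = 2 - d*(-5) = 2 - (-5)*d = 2 + 5*d)
(Z - 118413)/(256872 + (J(47)/(-130645) - 29332/88885)) = (416548 - 118413)/(256872 + ((2 + 5*47)/(-130645) - 29332/88885)) = 298135/(256872 + ((2 + 235)*(-1/130645) - 29332*1/88885)) = 298135/(256872 + (237*(-1/130645) - 29332/88885)) = 298135/(256872 + (-237/130645 - 29332/88885)) = 298135/(256872 - 26573413/80085385) = 298135/(20571666442307/80085385) = 298135*(80085385/20571666442307) = 23876256256975/20571666442307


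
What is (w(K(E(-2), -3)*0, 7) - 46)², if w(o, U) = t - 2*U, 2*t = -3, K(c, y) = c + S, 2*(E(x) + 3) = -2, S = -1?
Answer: 15129/4 ≈ 3782.3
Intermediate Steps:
E(x) = -4 (E(x) = -3 + (½)*(-2) = -3 - 1 = -4)
K(c, y) = -1 + c (K(c, y) = c - 1 = -1 + c)
t = -3/2 (t = (½)*(-3) = -3/2 ≈ -1.5000)
w(o, U) = -3/2 - 2*U
(w(K(E(-2), -3)*0, 7) - 46)² = ((-3/2 - 2*7) - 46)² = ((-3/2 - 14) - 46)² = (-31/2 - 46)² = (-123/2)² = 15129/4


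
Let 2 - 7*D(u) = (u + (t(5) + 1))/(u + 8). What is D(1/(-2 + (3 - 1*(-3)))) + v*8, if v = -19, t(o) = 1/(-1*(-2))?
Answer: -35053/231 ≈ -151.74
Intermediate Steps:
t(o) = ½ (t(o) = 1/2 = ½)
D(u) = 2/7 - (3/2 + u)/(7*(8 + u)) (D(u) = 2/7 - (u + (½ + 1))/(7*(u + 8)) = 2/7 - (u + 3/2)/(7*(8 + u)) = 2/7 - (3/2 + u)/(7*(8 + u)))
D(1/(-2 + (3 - 1*(-3)))) + v*8 = (29 + 2/(-2 + (3 - 1*(-3))))/(14*(8 + 1/(-2 + (3 - 1*(-3))))) - 19*8 = (29 + 2/(-2 + (3 + 3)))/(14*(8 + 1/(-2 + (3 + 3)))) - 152 = (29 + 2/(-2 + 6))/(14*(8 + 1/(-2 + 6))) - 152 = (29 + 2/4)/(14*(8 + 1/4)) - 152 = (29 + 2*(¼))/(14*(8 + ¼)) - 152 = (29 + ½)/(14*(33/4)) - 152 = (1/14)*(4/33)*(59/2) - 152 = 59/231 - 152 = -35053/231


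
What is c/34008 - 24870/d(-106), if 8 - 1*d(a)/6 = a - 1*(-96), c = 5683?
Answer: -23476811/102024 ≈ -230.11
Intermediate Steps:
d(a) = -528 - 6*a (d(a) = 48 - 6*(a - 1*(-96)) = 48 - 6*(a + 96) = 48 - 6*(96 + a) = 48 + (-576 - 6*a) = -528 - 6*a)
c/34008 - 24870/d(-106) = 5683/34008 - 24870/(-528 - 6*(-106)) = 5683*(1/34008) - 24870/(-528 + 636) = 5683/34008 - 24870/108 = 5683/34008 - 24870*1/108 = 5683/34008 - 4145/18 = -23476811/102024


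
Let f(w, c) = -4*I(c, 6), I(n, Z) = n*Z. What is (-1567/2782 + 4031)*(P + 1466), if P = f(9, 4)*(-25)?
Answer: 21674100775/1391 ≈ 1.5582e+7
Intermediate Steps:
I(n, Z) = Z*n
f(w, c) = -24*c
P = 2400 (P = -24*4*(-25) = -96*(-25) = 2400)
(-1567/2782 + 4031)*(P + 1466) = (-1567/2782 + 4031)*(2400 + 1466) = (-1567*1/2782 + 4031)*3866 = (-1567/2782 + 4031)*3866 = (11212675/2782)*3866 = 21674100775/1391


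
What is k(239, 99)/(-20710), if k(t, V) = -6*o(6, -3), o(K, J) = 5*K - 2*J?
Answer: 108/10355 ≈ 0.010430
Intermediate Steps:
o(K, J) = -2*J + 5*K
k(t, V) = -216 (k(t, V) = -6*(-2*(-3) + 5*6) = -6*(6 + 30) = -6*36 = -216)
k(239, 99)/(-20710) = -216/(-20710) = -216*(-1/20710) = 108/10355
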